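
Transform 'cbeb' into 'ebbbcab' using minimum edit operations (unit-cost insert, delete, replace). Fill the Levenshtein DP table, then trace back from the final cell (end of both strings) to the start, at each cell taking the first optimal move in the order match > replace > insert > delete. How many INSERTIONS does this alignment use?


Edit distance = 5. Backtracking from cell (4, 7) with preference match > replace > insert > delete,
then listing the resulting alignment 'cbeb' -> 'ebbbcab' left to right:
  Step 1: insert 'e' [insertion #1]
  Step 2: insert 'b' [insertion #2]
  Step 3: replace c->b
  Step 4: keep 'b'
  Step 5: insert 'c' [insertion #3]
  Step 6: replace e->a
  Step 7: keep 'b'
Total insertions: 3

3


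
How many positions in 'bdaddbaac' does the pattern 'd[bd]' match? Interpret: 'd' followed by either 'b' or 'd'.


Pattern: d[bd] means 'd' followed by either 'b' or 'd'.
Scanning 'bdaddbaac' position-by-position:
  Pos 0: window 'bd' -> no
  Pos 1: window 'da' -> no
  Pos 2: window 'ad' -> no
  Pos 3: window 'dd' -> MATCH
  Pos 4: window 'db' -> MATCH
  Pos 5: window 'ba' -> no
  Pos 6: window 'aa' -> no
  Pos 7: window 'ac' -> no
  Pos 8: window 'c' -> no
Total matches: 2

2


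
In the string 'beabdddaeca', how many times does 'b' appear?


Scanning 'beabdddaeca' for 'b':
  Position 0: 'b' -> MATCH (count: 1)
  Position 3: 'b' -> MATCH (count: 2)
Total occurrences of 'b': 2

2


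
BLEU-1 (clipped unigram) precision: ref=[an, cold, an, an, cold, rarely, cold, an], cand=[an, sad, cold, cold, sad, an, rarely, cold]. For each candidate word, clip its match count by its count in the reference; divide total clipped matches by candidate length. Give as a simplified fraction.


Reference word counts: {'an': 4, 'cold': 3, 'rarely': 1}
Checking each candidate word (with clipping):
  'an' -> in reference (ref count 4, used 1/4) -> match (matches: 1)
  'sad' -> not in reference -> no match (matches: 1)
  'cold' -> in reference (ref count 3, used 1/3) -> match (matches: 2)
  'cold' -> in reference (ref count 3, used 2/3) -> match (matches: 3)
  'sad' -> not in reference -> no match (matches: 3)
  'an' -> in reference (ref count 4, used 2/4) -> match (matches: 4)
  'rarely' -> in reference (ref count 1, used 1/1) -> match (matches: 5)
  'cold' -> in reference (ref count 3, used 3/3) -> match (matches: 6)
Clipped matches: 6, Candidate length: 8
Precision = 6/8 = 3/4

3/4


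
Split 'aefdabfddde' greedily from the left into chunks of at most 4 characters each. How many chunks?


'aefdabfddde' has 11 characters.
Chunking with max size 4:
  Chunk 1: 'aefd' (positions 0-3)
  Chunk 2: 'abfd' (positions 4-7)
  Chunk 3: 'dde' (positions 8-10)
Total chunks: ceil(11 / 4) = 3

3


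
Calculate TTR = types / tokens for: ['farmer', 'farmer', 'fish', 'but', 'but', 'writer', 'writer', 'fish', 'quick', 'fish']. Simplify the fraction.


Tokens: 10
Unique types: ('but', 'farmer', 'fish', 'quick', 'writer') = 5
TTR = 5/10
Simplify: divide both by 5 -> 1/2
TTR = 1/2

1/2


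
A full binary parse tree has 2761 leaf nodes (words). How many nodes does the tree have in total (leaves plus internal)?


Leaf nodes (terminals): 2761
Internal nodes = n - 1 = 2761 - 1 = 2760
Total = leaves + internal = 2761 + 2760 = 5521

5521


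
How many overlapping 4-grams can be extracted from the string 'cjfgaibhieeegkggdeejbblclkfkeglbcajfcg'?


String 'cjfgaibhieeegkggdeejbblclkfkeglbcajfcg' has length L = 38.
Number of overlapping n-grams = L - n + 1
Substituting: 38 - 4 + 1 = 35

35


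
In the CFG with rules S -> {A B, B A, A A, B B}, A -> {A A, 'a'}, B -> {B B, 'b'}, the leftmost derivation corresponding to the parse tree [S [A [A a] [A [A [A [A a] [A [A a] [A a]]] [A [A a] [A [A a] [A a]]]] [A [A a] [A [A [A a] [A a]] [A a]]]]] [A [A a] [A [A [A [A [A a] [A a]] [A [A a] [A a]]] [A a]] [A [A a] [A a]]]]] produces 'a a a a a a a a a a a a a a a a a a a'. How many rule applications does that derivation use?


Every bracketed nonterminal node [X ...] in the tree is produced by exactly one rule application.
Reading the tree off as a leftmost derivation:
  Step 1: S  =>  A A   (applied S -> A A)
  Step 2: A A  =>  A A A   (applied A -> A A)
  Step 3: A A A  =>  a A A   (applied A -> a)
  Step 4: a A A  =>  a A A A   (applied A -> A A)
  Step 5: a A A A  =>  a A A A A   (applied A -> A A)
  Step 6: a A A A A  =>  a A A A A A   (applied A -> A A)
  Step 7: a A A A A A  =>  a a A A A A   (applied A -> a)
  Step 8: a a A A A A  =>  a a A A A A A   (applied A -> A A)
  Step 9: a a A A A A A  =>  a a a A A A A   (applied A -> a)
  Step 10: a a a A A A A  =>  a a a a A A A   (applied A -> a)
  Step 11: a a a a A A A  =>  a a a a A A A A   (applied A -> A A)
  Step 12: a a a a A A A A  =>  a a a a a A A A   (applied A -> a)
  Step 13: a a a a a A A A  =>  a a a a a A A A A   (applied A -> A A)
  Step 14: a a a a a A A A A  =>  a a a a a a A A A   (applied A -> a)
  Step 15: a a a a a a A A A  =>  a a a a a a a A A   (applied A -> a)
  Step 16: a a a a a a a A A  =>  a a a a a a a A A A   (applied A -> A A)
  Step 17: a a a a a a a A A A  =>  a a a a a a a a A A   (applied A -> a)
  Step 18: a a a a a a a a A A  =>  a a a a a a a a A A A   (applied A -> A A)
  Step 19: a a a a a a a a A A A  =>  a a a a a a a a A A A A   (applied A -> A A)
  Step 20: a a a a a a a a A A A A  =>  a a a a a a a a a A A A   (applied A -> a)
  Step 21: a a a a a a a a a A A A  =>  a a a a a a a a a a A A   (applied A -> a)
  Step 22: a a a a a a a a a a A A  =>  a a a a a a a a a a a A   (applied A -> a)
  Step 23: a a a a a a a a a a a A  =>  a a a a a a a a a a a A A   (applied A -> A A)
  Step 24: a a a a a a a a a a a A A  =>  a a a a a a a a a a a a A   (applied A -> a)
  Step 25: a a a a a a a a a a a a A  =>  a a a a a a a a a a a a A A   (applied A -> A A)
  Step 26: a a a a a a a a a a a a A A  =>  a a a a a a a a a a a a A A A   (applied A -> A A)
  Step 27: a a a a a a a a a a a a A A A  =>  a a a a a a a a a a a a A A A A   (applied A -> A A)
  Step 28: a a a a a a a a a a a a A A A A  =>  a a a a a a a a a a a a A A A A A   (applied A -> A A)
  Step 29: a a a a a a a a a a a a A A A A A  =>  a a a a a a a a a a a a a A A A A   (applied A -> a)
  Step 30: a a a a a a a a a a a a a A A A A  =>  a a a a a a a a a a a a a a A A A   (applied A -> a)
  Step 31: a a a a a a a a a a a a a a A A A  =>  a a a a a a a a a a a a a a A A A A   (applied A -> A A)
  Step 32: a a a a a a a a a a a a a a A A A A  =>  a a a a a a a a a a a a a a a A A A   (applied A -> a)
  Step 33: a a a a a a a a a a a a a a a A A A  =>  a a a a a a a a a a a a a a a a A A   (applied A -> a)
  Step 34: a a a a a a a a a a a a a a a a A A  =>  a a a a a a a a a a a a a a a a a A   (applied A -> a)
  Step 35: a a a a a a a a a a a a a a a a a A  =>  a a a a a a a a a a a a a a a a a A A   (applied A -> A A)
  Step 36: a a a a a a a a a a a a a a a a a A A  =>  a a a a a a a a a a a a a a a a a a A   (applied A -> a)
  Step 37: a a a a a a a a a a a a a a a a a a A  =>  a a a a a a a a a a a a a a a a a a a   (applied A -> a)
Final yield: a a a a a a a a a a a a a a a a a a a
Total rewrite steps: 37

37


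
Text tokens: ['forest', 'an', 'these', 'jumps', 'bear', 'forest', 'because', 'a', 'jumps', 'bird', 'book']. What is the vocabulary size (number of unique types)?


Listing all tokens and tracking unique types:
  Token 1: 'forest' -> NEW (unique so far: 1)
  Token 2: 'an' -> NEW (unique so far: 2)
  Token 3: 'these' -> NEW (unique so far: 3)
  Token 4: 'jumps' -> NEW (unique so far: 4)
  Token 5: 'bear' -> NEW (unique so far: 5)
  Token 6: 'forest' -> duplicate (unique so far: 5)
  Token 7: 'because' -> NEW (unique so far: 6)
  Token 8: 'a' -> NEW (unique so far: 7)
  Token 9: 'jumps' -> duplicate (unique so far: 7)
  Token 10: 'bird' -> NEW (unique so far: 8)
  Token 11: 'book' -> NEW (unique so far: 9)
Unique types: ('a', 'an', 'bear', 'because', 'bird', 'book', 'forest', 'jumps', 'these')
Vocabulary size: 9

9


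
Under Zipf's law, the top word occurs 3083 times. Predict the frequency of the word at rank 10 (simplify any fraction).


Zipf's law: freq(rank) = f1 / rank
f1 = 3083, rank = 10
freq = 3083 / 10
GCD(3083, 10) = 1
Simplified: 3083/10

3083/10


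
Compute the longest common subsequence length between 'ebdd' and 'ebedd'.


DP table for LCS of 'ebdd' and 'ebedd':
       e  b  e  d  d
    0  0  0  0  0  0
  e 0  1  1  1  1  1
  b 0  1  2  2  2  2
  d 0  1  2  2  3  3
  d 0  1  2  2  3  4
LCS: 'ebdd'
LCS length = 4

4


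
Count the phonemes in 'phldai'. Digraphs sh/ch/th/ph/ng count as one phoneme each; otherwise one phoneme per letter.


Parsing 'phldai' greedily, digraphs first:
  'ph' -> digraph (1 consonant phoneme) (phonemes so far: 1)
  'l' -> consonant phoneme (phonemes so far: 2)
  'd' -> consonant phoneme (phonemes so far: 3)
  'a' -> vowel phoneme (phonemes so far: 4)
  'i' -> vowel phoneme (phonemes so far: 5)
Total phonemes: 5

5


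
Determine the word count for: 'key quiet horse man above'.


Counting words by splitting on spaces:
  Word 1: 'key'
  Word 2: 'quiet'
  Word 3: 'horse'
  Word 4: 'man'
  Word 5: 'above'
Total words: 5

5


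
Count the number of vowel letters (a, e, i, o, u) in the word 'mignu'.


Scanning each character of 'mignu':
  Position 1: 'm' -> consonant (running count: 0)
  Position 2: 'i' -> vowel (running count: 1)
  Position 3: 'g' -> consonant (running count: 1)
  Position 4: 'n' -> consonant (running count: 1)
  Position 5: 'u' -> vowel (running count: 2)
Total vowels: 2

2


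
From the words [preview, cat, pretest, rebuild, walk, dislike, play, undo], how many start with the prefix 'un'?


Checking each word for prefix 'un':
  'preview' -> no (count: 0)
  'cat' -> no (count: 0)
  'pretest' -> no (count: 0)
  'rebuild' -> no (count: 0)
  'walk' -> no (count: 0)
  'dislike' -> no (count: 0)
  'play' -> no (count: 0)
  'undo' -> YES, starts with 'un' (count: 1)
Total with prefix 'un': 1

1


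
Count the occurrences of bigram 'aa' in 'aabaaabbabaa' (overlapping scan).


Scanning 'aabaaabbabaa' for bigram 'aa':
  Position 0: 'aa' -> MATCH
  Position 1: 'ab' -> no
  Position 2: 'ba' -> no
  Position 3: 'aa' -> MATCH
  Position 4: 'aa' -> MATCH
  Position 5: 'ab' -> no
  Position 6: 'bb' -> no
  Position 7: 'ba' -> no
  Position 8: 'ab' -> no
  Position 9: 'ba' -> no
  Position 10: 'aa' -> MATCH
Total matches: 4

4


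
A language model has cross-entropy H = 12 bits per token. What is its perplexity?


Perplexity formula: PP = 2^H
H = 12
PP = 2^12
PP = 2^12 = 4096

4096


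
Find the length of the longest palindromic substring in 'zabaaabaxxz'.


Scanning 'zabaaabaxxz' for palindromic substrings.
Substring at positions 1-7: 'abaaaba'.
Check: reverse('abaaaba') = 'abaaaba' -> palindrome confirmed.
Neighbouring characters ('z' / 'x') break symmetry, so it cannot extend further.
No longer palindromic substring exists; longest length = 7

7


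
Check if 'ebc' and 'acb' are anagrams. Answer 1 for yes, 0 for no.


Sort characters of 'ebc': 'bce'
Sort characters of 'acb': 'abc'
Sorted forms differ -> they are NOT anagrams
Result: 0

0


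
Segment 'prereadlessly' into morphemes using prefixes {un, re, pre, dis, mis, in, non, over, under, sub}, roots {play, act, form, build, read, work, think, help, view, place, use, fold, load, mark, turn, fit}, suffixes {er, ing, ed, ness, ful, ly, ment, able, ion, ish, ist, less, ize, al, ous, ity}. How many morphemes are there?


Segmenting 'prereadlessly' against the inventory:
  'pre' -> prefix (morpheme 1)
  'read' -> root (morpheme 2)
  'less' -> suffix (morpheme 3)
  'ly' -> suffix (morpheme 4)
Total morphemes: 4

4


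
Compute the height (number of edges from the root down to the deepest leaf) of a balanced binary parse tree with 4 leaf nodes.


In a balanced binary tree with n leaves the deepest leaf is ceil(log2(n)) edges below the root.
log2(4) = 2.0000
ceil(2.0000) = 2
height (edges) = 2

2


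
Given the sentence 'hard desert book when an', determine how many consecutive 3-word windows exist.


Word trigrams from [5] words:
  Trigram 1: (hard desert book)
  Trigram 2: (desert book when)
  Trigram 3: (book when an)
Total word trigrams: 5 - 2 = 3

3


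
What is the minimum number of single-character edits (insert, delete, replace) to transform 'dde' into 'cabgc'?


Building DP table for s1='dde' (len 3) and s2='cabgc' (len 5):
       c  a  b  g  c
    0  1  2  3  4  5
  d 1  1  2  3  4  5
  d 2  2  2  3  4  5
  e 3  3  3  3  4  5
Edit distance = dp[3][5] = 5

5


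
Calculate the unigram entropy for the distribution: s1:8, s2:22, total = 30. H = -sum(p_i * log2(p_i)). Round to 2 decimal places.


Computing entropy H = -sum(p_i * log2(p_i)):
  s1: p = 8/30 = 0.2667, -p*log2(p) = 0.5085
  s2: p = 22/30 = 0.7333, -p*log2(p) = 0.3281
H = sum of terms = 0.8366
Rounded to 2 decimals: 0.84

0.84


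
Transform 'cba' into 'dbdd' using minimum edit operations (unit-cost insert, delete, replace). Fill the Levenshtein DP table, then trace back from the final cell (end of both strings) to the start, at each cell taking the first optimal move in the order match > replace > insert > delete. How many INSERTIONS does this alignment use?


Edit distance = 3. Backtracking from cell (3, 4) with preference match > replace > insert > delete,
then listing the resulting alignment 'cba' -> 'dbdd' left to right:
  Step 1: replace c->d
  Step 2: keep 'b'
  Step 3: insert 'd' [insertion #1]
  Step 4: replace a->d
Total insertions: 1

1


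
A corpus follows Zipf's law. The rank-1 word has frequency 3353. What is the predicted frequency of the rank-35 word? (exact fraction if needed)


Zipf's law: freq(rank) = f1 / rank
f1 = 3353, rank = 35
freq = 3353 / 35
GCD(3353, 35) = 7
Simplified: 479/5

479/5


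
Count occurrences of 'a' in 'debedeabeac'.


Scanning 'debedeabeac' for 'a':
  Position 6: 'a' -> MATCH (count: 1)
  Position 9: 'a' -> MATCH (count: 2)
Total occurrences of 'a': 2

2


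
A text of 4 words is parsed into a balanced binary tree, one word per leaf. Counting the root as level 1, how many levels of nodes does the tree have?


In a balanced binary tree with n leaves the deepest leaf is ceil(log2(n)) edges below the root,
so counting node levels inclusive of root and leaves gives ceil(log2(n)) + 1 levels.
log2(4) = 2.0000
ceil(2.0000) = 2
levels = 2 + 1 = 3

3


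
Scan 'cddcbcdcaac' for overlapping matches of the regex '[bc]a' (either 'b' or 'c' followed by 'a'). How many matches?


Pattern: [bc]a means either 'b' or 'c' followed by 'a'.
Scanning 'cddcbcdcaac' position-by-position:
  Pos 0: window 'cd' -> no
  Pos 1: window 'dd' -> no
  Pos 2: window 'dc' -> no
  Pos 3: window 'cb' -> no
  Pos 4: window 'bc' -> no
  Pos 5: window 'cd' -> no
  Pos 6: window 'dc' -> no
  Pos 7: window 'ca' -> MATCH
  Pos 8: window 'aa' -> no
  Pos 9: window 'ac' -> no
  Pos 10: window 'c' -> no
Total matches: 1

1


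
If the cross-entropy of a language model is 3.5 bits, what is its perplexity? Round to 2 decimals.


Perplexity formula: PP = 2^H
H = 3.5
PP = 2^3.5
Decompose: 2^3.5 = 2^3 * 2^0.5 = 2^3 * sqrt(2)
2^3 = 8, sqrt(2) ~ 1.4142136
PP ~ 8 * 1.4142136 = 11.3137088
Rounded to 2 decimals: 11.31

11.31


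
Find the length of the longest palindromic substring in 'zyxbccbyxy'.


Scanning 'zyxbccbyxy' for palindromic substrings.
Substring at positions 3-6: 'bccb'.
Check: reverse('bccb') = 'bccb' -> palindrome confirmed.
Neighbouring characters ('x' / 'y') break symmetry, so it cannot extend further.
No longer palindromic substring exists; longest length = 4

4


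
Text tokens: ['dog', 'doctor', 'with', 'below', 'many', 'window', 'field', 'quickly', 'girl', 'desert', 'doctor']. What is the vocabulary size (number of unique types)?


Listing all tokens and tracking unique types:
  Token 1: 'dog' -> NEW (unique so far: 1)
  Token 2: 'doctor' -> NEW (unique so far: 2)
  Token 3: 'with' -> NEW (unique so far: 3)
  Token 4: 'below' -> NEW (unique so far: 4)
  Token 5: 'many' -> NEW (unique so far: 5)
  Token 6: 'window' -> NEW (unique so far: 6)
  Token 7: 'field' -> NEW (unique so far: 7)
  Token 8: 'quickly' -> NEW (unique so far: 8)
  Token 9: 'girl' -> NEW (unique so far: 9)
  Token 10: 'desert' -> NEW (unique so far: 10)
  Token 11: 'doctor' -> duplicate (unique so far: 10)
Unique types: ('below', 'desert', 'doctor', 'dog', 'field', 'girl', 'many', 'quickly', 'window', 'with')
Vocabulary size: 10

10


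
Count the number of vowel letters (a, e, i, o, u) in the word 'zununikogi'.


Scanning each character of 'zununikogi':
  Position 1: 'z' -> consonant (running count: 0)
  Position 2: 'u' -> vowel (running count: 1)
  Position 3: 'n' -> consonant (running count: 1)
  Position 4: 'u' -> vowel (running count: 2)
  Position 5: 'n' -> consonant (running count: 2)
  Position 6: 'i' -> vowel (running count: 3)
  Position 7: 'k' -> consonant (running count: 3)
  Position 8: 'o' -> vowel (running count: 4)
  Position 9: 'g' -> consonant (running count: 4)
  Position 10: 'i' -> vowel (running count: 5)
Total vowels: 5

5


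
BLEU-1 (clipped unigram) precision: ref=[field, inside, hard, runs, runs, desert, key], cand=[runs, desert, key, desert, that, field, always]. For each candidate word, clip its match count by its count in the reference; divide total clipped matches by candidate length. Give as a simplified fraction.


Reference word counts: {'desert': 1, 'field': 1, 'hard': 1, 'inside': 1, 'key': 1, 'runs': 2}
Checking each candidate word (with clipping):
  'runs' -> in reference (ref count 2, used 1/2) -> match (matches: 1)
  'desert' -> in reference (ref count 1, used 1/1) -> match (matches: 2)
  'key' -> in reference (ref count 1, used 1/1) -> match (matches: 3)
  'desert' -> ref count 1 already used up (1/1) -> clipped, no match (matches: 3)
  'that' -> not in reference -> no match (matches: 3)
  'field' -> in reference (ref count 1, used 1/1) -> match (matches: 4)
  'always' -> not in reference -> no match (matches: 4)
Clipped matches: 4, Candidate length: 7
Precision = 4/7

4/7


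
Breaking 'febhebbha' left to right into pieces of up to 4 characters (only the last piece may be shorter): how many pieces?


'febhebbha' has 9 characters.
Chunking with max size 4:
  Chunk 1: 'febh' (positions 0-3)
  Chunk 2: 'ebbh' (positions 4-7)
  Chunk 3: 'a' (positions 8-8)
Total chunks: ceil(9 / 4) = 3

3


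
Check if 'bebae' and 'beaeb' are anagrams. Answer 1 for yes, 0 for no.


Sort characters of 'bebae': 'abbee'
Sort characters of 'beaeb': 'abbee'
Sorted forms match -> they ARE anagrams
Result: 1

1


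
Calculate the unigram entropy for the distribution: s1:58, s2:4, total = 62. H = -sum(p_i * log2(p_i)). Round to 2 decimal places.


Computing entropy H = -sum(p_i * log2(p_i)):
  s1: p = 58/62 = 0.9355, -p*log2(p) = 0.0900
  s2: p = 4/62 = 0.0645, -p*log2(p) = 0.2551
H = sum of terms = 0.3451
Rounded to 2 decimals: 0.35

0.35


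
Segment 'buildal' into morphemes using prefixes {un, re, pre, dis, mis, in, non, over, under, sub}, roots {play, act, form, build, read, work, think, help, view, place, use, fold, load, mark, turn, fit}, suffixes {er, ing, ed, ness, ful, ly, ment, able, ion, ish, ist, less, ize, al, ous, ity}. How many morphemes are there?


Segmenting 'buildal' against the inventory:
  'build' -> root (morpheme 1)
  'al' -> suffix (morpheme 2)
Total morphemes: 2

2


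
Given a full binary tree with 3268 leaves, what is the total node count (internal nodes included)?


Leaf nodes (terminals): 3268
Internal nodes = n - 1 = 3268 - 1 = 3267
Total = leaves + internal = 3268 + 3267 = 6535

6535


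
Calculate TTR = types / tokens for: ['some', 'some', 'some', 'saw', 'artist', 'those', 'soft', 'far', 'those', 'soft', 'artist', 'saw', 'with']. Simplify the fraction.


Tokens: 13
Unique types: ('artist', 'far', 'saw', 'soft', 'some', 'those', 'with') = 7
TTR = 7/13
Already in lowest terms.

7/13


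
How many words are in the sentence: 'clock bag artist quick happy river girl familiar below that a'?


Counting words by splitting on spaces:
  Word 1: 'clock'
  Word 2: 'bag'
  Word 3: 'artist'
  Word 4: 'quick'
  Word 5: 'happy'
  Word 6: 'river'
  Word 7: 'girl'
  Word 8: 'familiar'
  Word 9: 'below'
  Word 10: 'that'
  Word 11: 'a'
Total words: 11

11


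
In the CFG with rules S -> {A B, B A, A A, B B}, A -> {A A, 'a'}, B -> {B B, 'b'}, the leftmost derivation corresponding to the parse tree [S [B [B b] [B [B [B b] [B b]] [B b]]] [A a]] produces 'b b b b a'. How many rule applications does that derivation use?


Every bracketed nonterminal node [X ...] in the tree is produced by exactly one rule application.
Reading the tree off as a leftmost derivation:
  Step 1: S  =>  B A   (applied S -> B A)
  Step 2: B A  =>  B B A   (applied B -> B B)
  Step 3: B B A  =>  b B A   (applied B -> b)
  Step 4: b B A  =>  b B B A   (applied B -> B B)
  Step 5: b B B A  =>  b B B B A   (applied B -> B B)
  Step 6: b B B B A  =>  b b B B A   (applied B -> b)
  Step 7: b b B B A  =>  b b b B A   (applied B -> b)
  Step 8: b b b B A  =>  b b b b A   (applied B -> b)
  Step 9: b b b b A  =>  b b b b a   (applied A -> a)
Final yield: b b b b a
Total rewrite steps: 9

9


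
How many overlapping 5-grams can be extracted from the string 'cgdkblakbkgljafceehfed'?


String 'cgdkblakbkgljafceehfed' has length L = 22.
Number of overlapping n-grams = L - n + 1
Substituting: 22 - 5 + 1 = 18

18


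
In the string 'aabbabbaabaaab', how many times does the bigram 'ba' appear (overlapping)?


Scanning 'aabbabbaabaaab' for bigram 'ba':
  Position 0: 'aa' -> no
  Position 1: 'ab' -> no
  Position 2: 'bb' -> no
  Position 3: 'ba' -> MATCH
  Position 4: 'ab' -> no
  Position 5: 'bb' -> no
  Position 6: 'ba' -> MATCH
  Position 7: 'aa' -> no
  Position 8: 'ab' -> no
  Position 9: 'ba' -> MATCH
  Position 10: 'aa' -> no
  Position 11: 'aa' -> no
  Position 12: 'ab' -> no
Total matches: 3

3


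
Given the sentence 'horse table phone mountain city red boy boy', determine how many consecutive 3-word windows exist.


Word trigrams from [8] words:
  Trigram 1: (horse table phone)
  Trigram 2: (table phone mountain)
  Trigram 3: (phone mountain city)
  Trigram 4: (mountain city red)
  Trigram 5: (city red boy)
  Trigram 6: (red boy boy)
Total word trigrams: 8 - 2 = 6

6


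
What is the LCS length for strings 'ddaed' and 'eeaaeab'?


DP table for LCS of 'ddaed' and 'eeaaeab':
       e  e  a  a  e  a  b
    0  0  0  0  0  0  0  0
  d 0  0  0  0  0  0  0  0
  d 0  0  0  0  0  0  0  0
  a 0  0  0  1  1  1  1  1
  e 0  1  1  1  1  2  2  2
  d 0  1  1  1  1  2  2  2
LCS: 'ae'
LCS length = 2

2


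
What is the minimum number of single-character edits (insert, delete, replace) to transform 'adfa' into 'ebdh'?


Building DP table for s1='adfa' (len 4) and s2='ebdh' (len 4):
       e  b  d  h
    0  1  2  3  4
  a 1  1  2  3  4
  d 2  2  2  2  3
  f 3  3  3  3  3
  a 4  4  4  4  4
Edit distance = dp[4][4] = 4

4


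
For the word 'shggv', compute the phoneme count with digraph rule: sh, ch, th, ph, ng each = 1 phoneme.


Parsing 'shggv' greedily, digraphs first:
  'sh' -> digraph (1 consonant phoneme) (phonemes so far: 1)
  'g' -> consonant phoneme (phonemes so far: 2)
  'g' -> consonant phoneme (phonemes so far: 3)
  'v' -> consonant phoneme (phonemes so far: 4)
Total phonemes: 4

4


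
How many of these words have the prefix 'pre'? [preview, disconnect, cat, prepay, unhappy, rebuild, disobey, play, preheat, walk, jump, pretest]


Checking each word for prefix 'pre':
  'preview' -> YES, starts with 'pre' (count: 1)
  'disconnect' -> no (count: 1)
  'cat' -> no (count: 1)
  'prepay' -> YES, starts with 'pre' (count: 2)
  'unhappy' -> no (count: 2)
  'rebuild' -> no (count: 2)
  'disobey' -> no (count: 2)
  'play' -> no (count: 2)
  'preheat' -> YES, starts with 'pre' (count: 3)
  'walk' -> no (count: 3)
  'jump' -> no (count: 3)
  'pretest' -> YES, starts with 'pre' (count: 4)
Total with prefix 'pre': 4

4


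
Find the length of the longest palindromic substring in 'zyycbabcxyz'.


Scanning 'zyycbabcxyz' for palindromic substrings.
Substring at positions 3-7: 'cbabc'.
Check: reverse('cbabc') = 'cbabc' -> palindrome confirmed.
Neighbouring characters ('y' / 'x') break symmetry, so it cannot extend further.
No longer palindromic substring exists; longest length = 5

5


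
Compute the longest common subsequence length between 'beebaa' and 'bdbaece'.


DP table for LCS of 'beebaa' and 'bdbaece':
       b  d  b  a  e  c  e
    0  0  0  0  0  0  0  0
  b 0  1  1  1  1  1  1  1
  e 0  1  1  1  1  2  2  2
  e 0  1  1  1  1  2  2  3
  b 0  1  1  2  2  2  2  3
  a 0  1  1  2  3  3  3  3
  a 0  1  1  2  3  3  3  3
LCS: 'bee'
LCS length = 3

3


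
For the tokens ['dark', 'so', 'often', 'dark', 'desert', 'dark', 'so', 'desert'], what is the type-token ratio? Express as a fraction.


Tokens: 8
Unique types: ('dark', 'desert', 'often', 'so') = 4
TTR = 4/8
Simplify: divide both by 4 -> 1/2
TTR = 1/2

1/2


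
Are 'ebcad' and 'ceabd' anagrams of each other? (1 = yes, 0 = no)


Sort characters of 'ebcad': 'abcde'
Sort characters of 'ceabd': 'abcde'
Sorted forms match -> they ARE anagrams
Result: 1

1


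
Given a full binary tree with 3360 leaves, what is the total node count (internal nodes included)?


Leaf nodes (terminals): 3360
Internal nodes = n - 1 = 3360 - 1 = 3359
Total = leaves + internal = 3360 + 3359 = 6719

6719


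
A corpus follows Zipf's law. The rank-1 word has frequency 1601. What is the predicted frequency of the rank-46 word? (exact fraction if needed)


Zipf's law: freq(rank) = f1 / rank
f1 = 1601, rank = 46
freq = 1601 / 46
GCD(1601, 46) = 1
Simplified: 1601/46

1601/46


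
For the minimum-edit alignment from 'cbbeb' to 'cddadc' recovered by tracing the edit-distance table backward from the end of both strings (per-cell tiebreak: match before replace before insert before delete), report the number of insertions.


Edit distance = 5. Backtracking from cell (5, 6) with preference match > replace > insert > delete,
then listing the resulting alignment 'cbbeb' -> 'cddadc' left to right:
  Step 1: keep 'c'
  Step 2: insert 'd' [insertion #1]
  Step 3: replace b->d
  Step 4: replace b->a
  Step 5: replace e->d
  Step 6: replace b->c
Total insertions: 1

1


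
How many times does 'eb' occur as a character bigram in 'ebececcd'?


Scanning 'ebececcd' for bigram 'eb':
  Position 0: 'eb' -> MATCH
  Position 1: 'be' -> no
  Position 2: 'ec' -> no
  Position 3: 'ce' -> no
  Position 4: 'ec' -> no
  Position 5: 'cc' -> no
  Position 6: 'cd' -> no
Total matches: 1

1


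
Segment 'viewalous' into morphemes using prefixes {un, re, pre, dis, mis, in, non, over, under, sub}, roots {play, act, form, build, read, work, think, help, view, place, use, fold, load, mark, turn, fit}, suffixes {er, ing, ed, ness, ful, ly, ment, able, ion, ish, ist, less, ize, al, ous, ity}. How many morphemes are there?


Segmenting 'viewalous' against the inventory:
  'view' -> root (morpheme 1)
  'al' -> suffix (morpheme 2)
  'ous' -> suffix (morpheme 3)
Total morphemes: 3

3


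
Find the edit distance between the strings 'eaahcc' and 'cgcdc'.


Building DP table for s1='eaahcc' (len 6) and s2='cgcdc' (len 5):
       c  g  c  d  c
    0  1  2  3  4  5
  e 1  1  2  3  4  5
  a 2  2  2  3  4  5
  a 3  3  3  3  4  5
  h 4  4  4  4  4  5
  c 5  4  5  4  5  4
  c 6  5  5  5  5  5
Edit distance = dp[6][5] = 5

5


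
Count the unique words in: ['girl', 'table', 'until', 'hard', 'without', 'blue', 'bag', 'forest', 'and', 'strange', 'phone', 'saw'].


Listing all tokens and tracking unique types:
  Token 1: 'girl' -> NEW (unique so far: 1)
  Token 2: 'table' -> NEW (unique so far: 2)
  Token 3: 'until' -> NEW (unique so far: 3)
  Token 4: 'hard' -> NEW (unique so far: 4)
  Token 5: 'without' -> NEW (unique so far: 5)
  Token 6: 'blue' -> NEW (unique so far: 6)
  Token 7: 'bag' -> NEW (unique so far: 7)
  Token 8: 'forest' -> NEW (unique so far: 8)
  Token 9: 'and' -> NEW (unique so far: 9)
  Token 10: 'strange' -> NEW (unique so far: 10)
  Token 11: 'phone' -> NEW (unique so far: 11)
  Token 12: 'saw' -> NEW (unique so far: 12)
Unique types: ('and', 'bag', 'blue', 'forest', 'girl', 'hard', 'phone', 'saw', 'strange', 'table', 'until', 'without')
Vocabulary size: 12

12


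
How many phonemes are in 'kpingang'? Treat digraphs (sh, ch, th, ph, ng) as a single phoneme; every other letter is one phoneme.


Parsing 'kpingang' greedily, digraphs first:
  'k' -> consonant phoneme (phonemes so far: 1)
  'p' -> consonant phoneme (phonemes so far: 2)
  'i' -> vowel phoneme (phonemes so far: 3)
  'ng' -> digraph (1 consonant phoneme) (phonemes so far: 4)
  'a' -> vowel phoneme (phonemes so far: 5)
  'ng' -> digraph (1 consonant phoneme) (phonemes so far: 6)
Total phonemes: 6

6


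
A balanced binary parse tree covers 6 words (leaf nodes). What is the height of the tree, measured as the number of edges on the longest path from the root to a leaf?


In a balanced binary tree with n leaves the deepest leaf is ceil(log2(n)) edges below the root.
log2(6) = 2.5850
ceil(2.5850) = 3
height (edges) = 3

3


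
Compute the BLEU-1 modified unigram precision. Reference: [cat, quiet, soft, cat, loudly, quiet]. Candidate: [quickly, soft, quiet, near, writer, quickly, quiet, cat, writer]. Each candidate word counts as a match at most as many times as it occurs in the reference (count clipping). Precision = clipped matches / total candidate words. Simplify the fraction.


Reference word counts: {'cat': 2, 'loudly': 1, 'quiet': 2, 'soft': 1}
Checking each candidate word (with clipping):
  'quickly' -> not in reference -> no match (matches: 0)
  'soft' -> in reference (ref count 1, used 1/1) -> match (matches: 1)
  'quiet' -> in reference (ref count 2, used 1/2) -> match (matches: 2)
  'near' -> not in reference -> no match (matches: 2)
  'writer' -> not in reference -> no match (matches: 2)
  'quickly' -> not in reference -> no match (matches: 2)
  'quiet' -> in reference (ref count 2, used 2/2) -> match (matches: 3)
  'cat' -> in reference (ref count 2, used 1/2) -> match (matches: 4)
  'writer' -> not in reference -> no match (matches: 4)
Clipped matches: 4, Candidate length: 9
Precision = 4/9

4/9


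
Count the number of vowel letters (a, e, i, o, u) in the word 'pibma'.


Scanning each character of 'pibma':
  Position 1: 'p' -> consonant (running count: 0)
  Position 2: 'i' -> vowel (running count: 1)
  Position 3: 'b' -> consonant (running count: 1)
  Position 4: 'm' -> consonant (running count: 1)
  Position 5: 'a' -> vowel (running count: 2)
Total vowels: 2

2


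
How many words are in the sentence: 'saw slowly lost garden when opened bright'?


Counting words by splitting on spaces:
  Word 1: 'saw'
  Word 2: 'slowly'
  Word 3: 'lost'
  Word 4: 'garden'
  Word 5: 'when'
  Word 6: 'opened'
  Word 7: 'bright'
Total words: 7

7


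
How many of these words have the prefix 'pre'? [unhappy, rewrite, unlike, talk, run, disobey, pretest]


Checking each word for prefix 'pre':
  'unhappy' -> no (count: 0)
  'rewrite' -> no (count: 0)
  'unlike' -> no (count: 0)
  'talk' -> no (count: 0)
  'run' -> no (count: 0)
  'disobey' -> no (count: 0)
  'pretest' -> YES, starts with 'pre' (count: 1)
Total with prefix 'pre': 1

1


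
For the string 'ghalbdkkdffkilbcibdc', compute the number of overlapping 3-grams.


String 'ghalbdkkdffkilbcibdc' has length L = 20.
Number of overlapping n-grams = L - n + 1
Substituting: 20 - 3 + 1 = 18

18


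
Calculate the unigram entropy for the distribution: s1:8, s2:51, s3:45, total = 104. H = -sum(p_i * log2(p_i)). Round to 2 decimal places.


Computing entropy H = -sum(p_i * log2(p_i)):
  s1: p = 8/104 = 0.0769, -p*log2(p) = 0.2846
  s2: p = 51/104 = 0.4904, -p*log2(p) = 0.5041
  s3: p = 45/104 = 0.4327, -p*log2(p) = 0.5229
H = sum of terms = 1.3116
Rounded to 2 decimals: 1.31

1.31


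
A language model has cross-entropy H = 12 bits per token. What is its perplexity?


Perplexity formula: PP = 2^H
H = 12
PP = 2^12
PP = 2^12 = 4096

4096


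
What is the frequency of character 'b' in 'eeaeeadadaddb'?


Scanning 'eeaeeadadaddb' for 'b':
  Position 12: 'b' -> MATCH (count: 1)
Total occurrences of 'b': 1

1


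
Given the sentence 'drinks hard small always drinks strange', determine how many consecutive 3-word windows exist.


Word trigrams from [6] words:
  Trigram 1: (drinks hard small)
  Trigram 2: (hard small always)
  Trigram 3: (small always drinks)
  Trigram 4: (always drinks strange)
Total word trigrams: 6 - 2 = 4

4


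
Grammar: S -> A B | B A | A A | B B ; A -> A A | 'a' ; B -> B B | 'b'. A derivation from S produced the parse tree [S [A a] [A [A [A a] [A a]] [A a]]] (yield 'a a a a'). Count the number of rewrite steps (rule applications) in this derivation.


Every bracketed nonterminal node [X ...] in the tree is produced by exactly one rule application.
Reading the tree off as a leftmost derivation:
  Step 1: S  =>  A A   (applied S -> A A)
  Step 2: A A  =>  a A   (applied A -> a)
  Step 3: a A  =>  a A A   (applied A -> A A)
  Step 4: a A A  =>  a A A A   (applied A -> A A)
  Step 5: a A A A  =>  a a A A   (applied A -> a)
  Step 6: a a A A  =>  a a a A   (applied A -> a)
  Step 7: a a a A  =>  a a a a   (applied A -> a)
Final yield: a a a a
Total rewrite steps: 7

7


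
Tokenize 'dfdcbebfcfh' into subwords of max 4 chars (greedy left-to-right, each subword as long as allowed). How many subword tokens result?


'dfdcbebfcfh' has 11 characters.
Chunking with max size 4:
  Chunk 1: 'dfdc' (positions 0-3)
  Chunk 2: 'bebf' (positions 4-7)
  Chunk 3: 'cfh' (positions 8-10)
Total chunks: ceil(11 / 4) = 3

3


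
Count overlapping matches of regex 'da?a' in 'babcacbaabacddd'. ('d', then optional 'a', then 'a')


Pattern: da?a means 'd', then optional 'a', then 'a'.
Scanning 'babcacbaabacddd' position-by-position:
  Pos 0: window 'bab' -> no
  Pos 1: window 'abc' -> no
  Pos 2: window 'bca' -> no
  Pos 3: window 'cac' -> no
  Pos 4: window 'acb' -> no
  Pos 5: window 'cba' -> no
  Pos 6: window 'baa' -> no
  Pos 7: window 'aab' -> no
  Pos 8: window 'aba' -> no
  Pos 9: window 'bac' -> no
  Pos 10: window 'acd' -> no
  Pos 11: window 'cdd' -> no
  Pos 12: window 'ddd' -> no
  Pos 13: window 'dd' -> no
  Pos 14: window 'd' -> no
Total matches: 0

0


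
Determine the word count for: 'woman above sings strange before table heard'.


Counting words by splitting on spaces:
  Word 1: 'woman'
  Word 2: 'above'
  Word 3: 'sings'
  Word 4: 'strange'
  Word 5: 'before'
  Word 6: 'table'
  Word 7: 'heard'
Total words: 7

7


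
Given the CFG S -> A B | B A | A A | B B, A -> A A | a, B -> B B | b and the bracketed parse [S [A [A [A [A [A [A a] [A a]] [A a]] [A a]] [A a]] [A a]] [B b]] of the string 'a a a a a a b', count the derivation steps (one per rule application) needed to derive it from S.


Every bracketed nonterminal node [X ...] in the tree is produced by exactly one rule application.
Reading the tree off as a leftmost derivation:
  Step 1: S  =>  A B   (applied S -> A B)
  Step 2: A B  =>  A A B   (applied A -> A A)
  Step 3: A A B  =>  A A A B   (applied A -> A A)
  Step 4: A A A B  =>  A A A A B   (applied A -> A A)
  Step 5: A A A A B  =>  A A A A A B   (applied A -> A A)
  Step 6: A A A A A B  =>  A A A A A A B   (applied A -> A A)
  Step 7: A A A A A A B  =>  a A A A A A B   (applied A -> a)
  Step 8: a A A A A A B  =>  a a A A A A B   (applied A -> a)
  Step 9: a a A A A A B  =>  a a a A A A B   (applied A -> a)
  Step 10: a a a A A A B  =>  a a a a A A B   (applied A -> a)
  Step 11: a a a a A A B  =>  a a a a a A B   (applied A -> a)
  Step 12: a a a a a A B  =>  a a a a a a B   (applied A -> a)
  Step 13: a a a a a a B  =>  a a a a a a b   (applied B -> b)
Final yield: a a a a a a b
Total rewrite steps: 13

13


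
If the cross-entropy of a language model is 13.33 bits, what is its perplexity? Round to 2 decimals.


Perplexity formula: PP = 2^H
H = 13.33
PP = 2^13.33
Decompose: 2^13.33 = 2^13 * 2^0.33
2^13 = 8192, 2^0.33 ~ 1.2570134
PP ~ 8192 * 1.2570134 = 10297.4537728
Rounded to 2 decimals: 10297.45

10297.45


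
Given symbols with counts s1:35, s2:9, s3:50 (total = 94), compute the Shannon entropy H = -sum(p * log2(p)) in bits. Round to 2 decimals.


Computing entropy H = -sum(p_i * log2(p_i)):
  s1: p = 35/94 = 0.3723, -p*log2(p) = 0.5307
  s2: p = 9/94 = 0.0957, -p*log2(p) = 0.3241
  s3: p = 50/94 = 0.5319, -p*log2(p) = 0.4844
H = sum of terms = 1.3392
Rounded to 2 decimals: 1.34

1.34


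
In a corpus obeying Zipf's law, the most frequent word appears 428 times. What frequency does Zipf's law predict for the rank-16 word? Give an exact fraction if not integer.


Zipf's law: freq(rank) = f1 / rank
f1 = 428, rank = 16
freq = 428 / 16
GCD(428, 16) = 4
Simplified: 107/4

107/4


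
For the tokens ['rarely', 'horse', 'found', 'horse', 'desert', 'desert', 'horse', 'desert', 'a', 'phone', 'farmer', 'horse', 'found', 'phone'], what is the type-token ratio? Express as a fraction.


Tokens: 14
Unique types: ('a', 'desert', 'farmer', 'found', 'horse', 'phone', 'rarely') = 7
TTR = 7/14
Simplify: divide both by 7 -> 1/2
TTR = 1/2

1/2


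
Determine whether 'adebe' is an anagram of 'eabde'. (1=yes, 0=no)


Sort characters of 'adebe': 'abdee'
Sort characters of 'eabde': 'abdee'
Sorted forms match -> they ARE anagrams
Result: 1

1


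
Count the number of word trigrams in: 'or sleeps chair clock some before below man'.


Word trigrams from [8] words:
  Trigram 1: (or sleeps chair)
  Trigram 2: (sleeps chair clock)
  Trigram 3: (chair clock some)
  Trigram 4: (clock some before)
  Trigram 5: (some before below)
  Trigram 6: (before below man)
Total word trigrams: 8 - 2 = 6

6


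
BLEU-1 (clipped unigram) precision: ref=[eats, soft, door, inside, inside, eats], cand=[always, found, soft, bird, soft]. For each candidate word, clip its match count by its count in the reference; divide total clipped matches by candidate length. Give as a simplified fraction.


Reference word counts: {'door': 1, 'eats': 2, 'inside': 2, 'soft': 1}
Checking each candidate word (with clipping):
  'always' -> not in reference -> no match (matches: 0)
  'found' -> not in reference -> no match (matches: 0)
  'soft' -> in reference (ref count 1, used 1/1) -> match (matches: 1)
  'bird' -> not in reference -> no match (matches: 1)
  'soft' -> ref count 1 already used up (1/1) -> clipped, no match (matches: 1)
Clipped matches: 1, Candidate length: 5
Precision = 1/5

1/5


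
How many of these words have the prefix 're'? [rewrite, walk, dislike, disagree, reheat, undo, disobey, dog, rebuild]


Checking each word for prefix 're':
  'rewrite' -> YES, starts with 're' (count: 1)
  'walk' -> no (count: 1)
  'dislike' -> no (count: 1)
  'disagree' -> no (count: 1)
  'reheat' -> YES, starts with 're' (count: 2)
  'undo' -> no (count: 2)
  'disobey' -> no (count: 2)
  'dog' -> no (count: 2)
  'rebuild' -> YES, starts with 're' (count: 3)
Total with prefix 're': 3

3


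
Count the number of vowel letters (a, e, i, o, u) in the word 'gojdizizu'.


Scanning each character of 'gojdizizu':
  Position 1: 'g' -> consonant (running count: 0)
  Position 2: 'o' -> vowel (running count: 1)
  Position 3: 'j' -> consonant (running count: 1)
  Position 4: 'd' -> consonant (running count: 1)
  Position 5: 'i' -> vowel (running count: 2)
  Position 6: 'z' -> consonant (running count: 2)
  Position 7: 'i' -> vowel (running count: 3)
  Position 8: 'z' -> consonant (running count: 3)
  Position 9: 'u' -> vowel (running count: 4)
Total vowels: 4

4


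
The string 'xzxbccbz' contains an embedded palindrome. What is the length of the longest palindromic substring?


Scanning 'xzxbccbz' for palindromic substrings.
Substring at positions 3-6: 'bccb'.
Check: reverse('bccb') = 'bccb' -> palindrome confirmed.
Neighbouring characters ('x' / 'z') break symmetry, so it cannot extend further.
No longer palindromic substring exists; longest length = 4

4
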